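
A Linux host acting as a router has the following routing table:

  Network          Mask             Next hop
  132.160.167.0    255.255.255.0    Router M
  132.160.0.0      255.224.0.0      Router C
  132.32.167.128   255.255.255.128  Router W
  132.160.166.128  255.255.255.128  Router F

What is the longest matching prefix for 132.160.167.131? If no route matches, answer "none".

132.160.167.0/24

Entries matching 132.160.167.131:
  132.160.0.0/11 (132.160.0.0 - 132.191.255.255)
  132.160.167.0/24 (132.160.167.0 - 132.160.167.255)
Most specific is 132.160.167.0/24.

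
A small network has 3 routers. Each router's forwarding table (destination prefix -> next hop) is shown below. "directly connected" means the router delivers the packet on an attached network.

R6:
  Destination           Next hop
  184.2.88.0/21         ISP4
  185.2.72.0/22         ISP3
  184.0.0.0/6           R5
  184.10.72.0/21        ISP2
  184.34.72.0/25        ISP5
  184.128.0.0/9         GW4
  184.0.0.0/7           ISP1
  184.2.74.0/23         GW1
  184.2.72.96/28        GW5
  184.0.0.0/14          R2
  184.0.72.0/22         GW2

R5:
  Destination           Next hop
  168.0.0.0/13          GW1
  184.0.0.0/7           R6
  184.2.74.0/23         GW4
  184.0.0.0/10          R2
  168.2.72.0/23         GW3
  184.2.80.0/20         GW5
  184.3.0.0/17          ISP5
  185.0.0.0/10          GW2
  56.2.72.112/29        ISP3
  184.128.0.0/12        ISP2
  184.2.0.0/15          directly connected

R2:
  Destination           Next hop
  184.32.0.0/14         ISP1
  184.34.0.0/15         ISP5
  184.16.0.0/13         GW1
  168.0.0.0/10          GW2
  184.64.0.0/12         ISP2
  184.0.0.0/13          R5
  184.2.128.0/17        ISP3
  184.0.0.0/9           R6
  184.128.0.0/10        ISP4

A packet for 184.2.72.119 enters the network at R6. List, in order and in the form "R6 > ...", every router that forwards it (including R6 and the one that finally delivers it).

R6 > R2 > R5

At R6: longest match for 184.2.72.119 is 184.0.0.0/14 -> R2
At R2: longest match for 184.2.72.119 is 184.0.0.0/13 -> R5
At R5: longest match for 184.2.72.119 is 184.2.0.0/15 -> directly connected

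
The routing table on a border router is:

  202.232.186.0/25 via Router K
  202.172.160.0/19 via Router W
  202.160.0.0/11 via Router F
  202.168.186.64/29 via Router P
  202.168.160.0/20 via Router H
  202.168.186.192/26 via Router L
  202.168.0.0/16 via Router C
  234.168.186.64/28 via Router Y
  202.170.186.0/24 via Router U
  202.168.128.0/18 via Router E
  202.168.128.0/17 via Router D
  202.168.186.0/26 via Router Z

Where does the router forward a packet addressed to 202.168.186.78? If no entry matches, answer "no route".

Routes whose prefix contains 202.168.186.78:
  202.160.0.0/11 (202.160.0.0 - 202.191.255.255) -> Router F
  202.168.0.0/16 (202.168.0.0 - 202.168.255.255) -> Router C
  202.168.128.0/17 (202.168.128.0 - 202.168.255.255) -> Router D
  202.168.128.0/18 (202.168.128.0 - 202.168.191.255) -> Router E
More-specific entries that do NOT match:
  202.168.186.64/29 (202.168.186.64 - 202.168.186.71) does not contain 202.168.186.78
  234.168.186.64/28 (234.168.186.64 - 234.168.186.79) does not contain 202.168.186.78
  202.168.186.192/26 (202.168.186.192 - 202.168.186.255) does not contain 202.168.186.78
  202.168.186.0/26 (202.168.186.0 - 202.168.186.63) does not contain 202.168.186.78
  202.232.186.0/25 (202.232.186.0 - 202.232.186.127) does not contain 202.168.186.78
  202.170.186.0/24 (202.170.186.0 - 202.170.186.255) does not contain 202.168.186.78
  202.168.160.0/20 (202.168.160.0 - 202.168.175.255) does not contain 202.168.186.78
  202.172.160.0/19 (202.172.160.0 - 202.172.191.255) does not contain 202.168.186.78
Longest matching prefix is /18 -> next hop Router E.

Router E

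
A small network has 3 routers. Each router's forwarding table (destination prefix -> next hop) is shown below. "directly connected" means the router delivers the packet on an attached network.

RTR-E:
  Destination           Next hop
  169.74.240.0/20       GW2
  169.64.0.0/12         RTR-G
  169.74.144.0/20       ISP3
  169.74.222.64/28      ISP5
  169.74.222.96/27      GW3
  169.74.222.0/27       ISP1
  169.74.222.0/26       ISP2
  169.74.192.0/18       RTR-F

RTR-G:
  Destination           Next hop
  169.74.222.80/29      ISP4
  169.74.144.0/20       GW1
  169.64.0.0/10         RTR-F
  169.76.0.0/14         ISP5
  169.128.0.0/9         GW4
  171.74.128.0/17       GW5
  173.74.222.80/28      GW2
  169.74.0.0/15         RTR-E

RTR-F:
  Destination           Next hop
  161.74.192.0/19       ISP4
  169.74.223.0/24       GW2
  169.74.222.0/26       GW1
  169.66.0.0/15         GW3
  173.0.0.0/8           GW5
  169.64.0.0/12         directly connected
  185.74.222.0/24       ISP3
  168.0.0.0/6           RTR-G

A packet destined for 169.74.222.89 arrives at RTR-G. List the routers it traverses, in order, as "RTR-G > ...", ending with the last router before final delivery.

RTR-G > RTR-E > RTR-F

At RTR-G: longest match for 169.74.222.89 is 169.74.0.0/15 -> RTR-E
At RTR-E: longest match for 169.74.222.89 is 169.74.192.0/18 -> RTR-F
At RTR-F: longest match for 169.74.222.89 is 169.64.0.0/12 -> directly connected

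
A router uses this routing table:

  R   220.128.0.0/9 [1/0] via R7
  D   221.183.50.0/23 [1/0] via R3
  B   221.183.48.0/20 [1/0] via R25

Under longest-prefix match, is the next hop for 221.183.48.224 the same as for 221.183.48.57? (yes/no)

221.183.48.224: longest match 221.183.48.0/20 -> R25
221.183.48.57: longest match 221.183.48.0/20 -> R25

yes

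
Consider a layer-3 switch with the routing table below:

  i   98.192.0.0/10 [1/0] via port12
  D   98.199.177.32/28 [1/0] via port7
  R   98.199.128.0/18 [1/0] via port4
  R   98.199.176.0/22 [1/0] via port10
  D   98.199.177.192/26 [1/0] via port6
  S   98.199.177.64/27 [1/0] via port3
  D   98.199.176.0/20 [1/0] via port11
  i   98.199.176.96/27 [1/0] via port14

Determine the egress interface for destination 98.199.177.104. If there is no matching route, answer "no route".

Routes whose prefix contains 98.199.177.104:
  98.192.0.0/10 (98.192.0.0 - 98.255.255.255) -> port12
  98.199.128.0/18 (98.199.128.0 - 98.199.191.255) -> port4
  98.199.176.0/20 (98.199.176.0 - 98.199.191.255) -> port11
  98.199.176.0/22 (98.199.176.0 - 98.199.179.255) -> port10
More-specific entries that do NOT match:
  98.199.177.32/28 (98.199.177.32 - 98.199.177.47) does not contain 98.199.177.104
  98.199.177.64/27 (98.199.177.64 - 98.199.177.95) does not contain 98.199.177.104
  98.199.176.96/27 (98.199.176.96 - 98.199.176.127) does not contain 98.199.177.104
  98.199.177.192/26 (98.199.177.192 - 98.199.177.255) does not contain 98.199.177.104
Longest matching prefix is /22 -> interface port10.

port10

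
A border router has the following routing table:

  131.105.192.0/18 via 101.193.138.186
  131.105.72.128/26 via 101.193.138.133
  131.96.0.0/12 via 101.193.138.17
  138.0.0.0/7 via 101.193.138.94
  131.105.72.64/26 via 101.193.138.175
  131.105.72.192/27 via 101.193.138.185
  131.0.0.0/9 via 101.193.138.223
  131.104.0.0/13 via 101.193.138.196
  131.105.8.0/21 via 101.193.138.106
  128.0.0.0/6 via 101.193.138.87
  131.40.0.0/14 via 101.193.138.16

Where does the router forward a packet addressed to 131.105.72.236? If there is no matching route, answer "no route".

101.193.138.196

Routes whose prefix contains 131.105.72.236:
  128.0.0.0/6 (128.0.0.0 - 131.255.255.255) -> 101.193.138.87
  131.0.0.0/9 (131.0.0.0 - 131.127.255.255) -> 101.193.138.223
  131.96.0.0/12 (131.96.0.0 - 131.111.255.255) -> 101.193.138.17
  131.104.0.0/13 (131.104.0.0 - 131.111.255.255) -> 101.193.138.196
More-specific entries that do NOT match:
  131.105.72.192/27 (131.105.72.192 - 131.105.72.223) does not contain 131.105.72.236
  131.105.72.128/26 (131.105.72.128 - 131.105.72.191) does not contain 131.105.72.236
  131.105.72.64/26 (131.105.72.64 - 131.105.72.127) does not contain 131.105.72.236
  131.105.8.0/21 (131.105.8.0 - 131.105.15.255) does not contain 131.105.72.236
  131.105.192.0/18 (131.105.192.0 - 131.105.255.255) does not contain 131.105.72.236
  131.40.0.0/14 (131.40.0.0 - 131.43.255.255) does not contain 131.105.72.236
Longest matching prefix is /13 -> next hop 101.193.138.196.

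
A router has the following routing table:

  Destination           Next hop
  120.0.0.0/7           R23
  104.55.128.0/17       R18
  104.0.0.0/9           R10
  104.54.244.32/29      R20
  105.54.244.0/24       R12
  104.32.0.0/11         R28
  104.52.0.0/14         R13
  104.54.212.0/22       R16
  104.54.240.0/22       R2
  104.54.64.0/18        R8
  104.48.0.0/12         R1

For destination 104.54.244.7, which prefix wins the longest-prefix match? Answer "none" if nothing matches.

104.52.0.0/14

Entries matching 104.54.244.7:
  104.0.0.0/9 (104.0.0.0 - 104.127.255.255)
  104.32.0.0/11 (104.32.0.0 - 104.63.255.255)
  104.48.0.0/12 (104.48.0.0 - 104.63.255.255)
  104.52.0.0/14 (104.52.0.0 - 104.55.255.255)
Most specific is 104.52.0.0/14.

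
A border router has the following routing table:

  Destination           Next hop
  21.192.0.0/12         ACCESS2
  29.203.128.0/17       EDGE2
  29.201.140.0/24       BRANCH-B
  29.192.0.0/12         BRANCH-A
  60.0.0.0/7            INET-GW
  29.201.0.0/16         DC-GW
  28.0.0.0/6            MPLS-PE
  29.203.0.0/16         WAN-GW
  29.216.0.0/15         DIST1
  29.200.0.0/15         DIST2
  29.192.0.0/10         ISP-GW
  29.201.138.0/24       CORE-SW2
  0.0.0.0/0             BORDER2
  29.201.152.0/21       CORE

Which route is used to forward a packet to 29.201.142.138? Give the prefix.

Entries matching 29.201.142.138:
  0.0.0.0/0 (default, matches everything)
  28.0.0.0/6 (28.0.0.0 - 31.255.255.255)
  29.192.0.0/10 (29.192.0.0 - 29.255.255.255)
  29.192.0.0/12 (29.192.0.0 - 29.207.255.255)
  29.200.0.0/15 (29.200.0.0 - 29.201.255.255)
  29.201.0.0/16 (29.201.0.0 - 29.201.255.255)
Most specific is 29.201.0.0/16.

29.201.0.0/16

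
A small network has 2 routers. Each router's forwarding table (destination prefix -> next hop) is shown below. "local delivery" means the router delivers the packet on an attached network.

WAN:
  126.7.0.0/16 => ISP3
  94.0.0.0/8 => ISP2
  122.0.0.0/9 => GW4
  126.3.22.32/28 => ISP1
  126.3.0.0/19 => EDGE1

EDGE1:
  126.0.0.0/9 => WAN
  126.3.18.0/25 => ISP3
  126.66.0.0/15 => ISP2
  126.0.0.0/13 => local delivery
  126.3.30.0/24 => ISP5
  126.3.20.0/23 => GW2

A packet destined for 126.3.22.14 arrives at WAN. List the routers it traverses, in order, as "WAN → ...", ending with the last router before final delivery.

WAN → EDGE1

At WAN: longest match for 126.3.22.14 is 126.3.0.0/19 -> EDGE1
At EDGE1: longest match for 126.3.22.14 is 126.0.0.0/13 -> local delivery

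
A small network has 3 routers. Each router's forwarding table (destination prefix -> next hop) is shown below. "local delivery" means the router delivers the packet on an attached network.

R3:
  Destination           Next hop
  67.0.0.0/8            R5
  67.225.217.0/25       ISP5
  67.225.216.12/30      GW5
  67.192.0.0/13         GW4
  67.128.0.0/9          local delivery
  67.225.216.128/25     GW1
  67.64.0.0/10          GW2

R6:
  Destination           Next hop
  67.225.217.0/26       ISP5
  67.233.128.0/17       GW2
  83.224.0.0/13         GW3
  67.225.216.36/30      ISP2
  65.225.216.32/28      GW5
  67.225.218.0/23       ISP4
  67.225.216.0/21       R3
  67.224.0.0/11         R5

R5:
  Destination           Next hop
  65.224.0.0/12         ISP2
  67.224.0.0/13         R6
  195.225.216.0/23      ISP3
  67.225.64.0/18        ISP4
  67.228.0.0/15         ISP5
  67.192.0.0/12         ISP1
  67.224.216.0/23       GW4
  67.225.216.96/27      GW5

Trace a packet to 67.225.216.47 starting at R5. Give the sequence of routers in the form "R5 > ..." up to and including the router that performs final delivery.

R5 > R6 > R3

At R5: longest match for 67.225.216.47 is 67.224.0.0/13 -> R6
At R6: longest match for 67.225.216.47 is 67.225.216.0/21 -> R3
At R3: longest match for 67.225.216.47 is 67.128.0.0/9 -> local delivery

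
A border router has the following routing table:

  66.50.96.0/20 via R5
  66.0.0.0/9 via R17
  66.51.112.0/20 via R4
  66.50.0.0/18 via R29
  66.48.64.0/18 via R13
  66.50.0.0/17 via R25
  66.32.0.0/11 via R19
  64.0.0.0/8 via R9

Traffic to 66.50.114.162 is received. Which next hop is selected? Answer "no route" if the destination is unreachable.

R25

Routes whose prefix contains 66.50.114.162:
  66.0.0.0/9 (66.0.0.0 - 66.127.255.255) -> R17
  66.32.0.0/11 (66.32.0.0 - 66.63.255.255) -> R19
  66.50.0.0/17 (66.50.0.0 - 66.50.127.255) -> R25
More-specific entries that do NOT match:
  66.50.96.0/20 (66.50.96.0 - 66.50.111.255) does not contain 66.50.114.162
  66.51.112.0/20 (66.51.112.0 - 66.51.127.255) does not contain 66.50.114.162
  66.50.0.0/18 (66.50.0.0 - 66.50.63.255) does not contain 66.50.114.162
  66.48.64.0/18 (66.48.64.0 - 66.48.127.255) does not contain 66.50.114.162
Longest matching prefix is /17 -> next hop R25.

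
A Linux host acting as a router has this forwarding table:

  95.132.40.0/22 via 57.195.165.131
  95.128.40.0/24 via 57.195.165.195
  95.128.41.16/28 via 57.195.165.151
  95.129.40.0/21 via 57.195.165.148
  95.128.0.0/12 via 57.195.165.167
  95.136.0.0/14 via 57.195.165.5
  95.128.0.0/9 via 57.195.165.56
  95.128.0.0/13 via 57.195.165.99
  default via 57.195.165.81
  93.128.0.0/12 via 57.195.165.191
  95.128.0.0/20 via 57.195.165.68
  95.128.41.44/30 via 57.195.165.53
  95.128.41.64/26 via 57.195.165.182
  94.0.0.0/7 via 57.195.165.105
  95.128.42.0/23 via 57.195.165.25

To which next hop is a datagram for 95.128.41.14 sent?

Routes whose prefix contains 95.128.41.14:
  0.0.0.0/0 (default, matches everything) -> 57.195.165.81
  94.0.0.0/7 (94.0.0.0 - 95.255.255.255) -> 57.195.165.105
  95.128.0.0/9 (95.128.0.0 - 95.255.255.255) -> 57.195.165.56
  95.128.0.0/12 (95.128.0.0 - 95.143.255.255) -> 57.195.165.167
  95.128.0.0/13 (95.128.0.0 - 95.135.255.255) -> 57.195.165.99
More-specific entries that do NOT match:
  95.128.41.44/30 (95.128.41.44 - 95.128.41.47) does not contain 95.128.41.14
  95.128.41.16/28 (95.128.41.16 - 95.128.41.31) does not contain 95.128.41.14
  95.128.41.64/26 (95.128.41.64 - 95.128.41.127) does not contain 95.128.41.14
  95.128.40.0/24 (95.128.40.0 - 95.128.40.255) does not contain 95.128.41.14
  95.128.42.0/23 (95.128.42.0 - 95.128.43.255) does not contain 95.128.41.14
  95.132.40.0/22 (95.132.40.0 - 95.132.43.255) does not contain 95.128.41.14
  95.129.40.0/21 (95.129.40.0 - 95.129.47.255) does not contain 95.128.41.14
  95.128.0.0/20 (95.128.0.0 - 95.128.15.255) does not contain 95.128.41.14
  95.136.0.0/14 (95.136.0.0 - 95.139.255.255) does not contain 95.128.41.14
Longest matching prefix is /13 -> next hop 57.195.165.99.

57.195.165.99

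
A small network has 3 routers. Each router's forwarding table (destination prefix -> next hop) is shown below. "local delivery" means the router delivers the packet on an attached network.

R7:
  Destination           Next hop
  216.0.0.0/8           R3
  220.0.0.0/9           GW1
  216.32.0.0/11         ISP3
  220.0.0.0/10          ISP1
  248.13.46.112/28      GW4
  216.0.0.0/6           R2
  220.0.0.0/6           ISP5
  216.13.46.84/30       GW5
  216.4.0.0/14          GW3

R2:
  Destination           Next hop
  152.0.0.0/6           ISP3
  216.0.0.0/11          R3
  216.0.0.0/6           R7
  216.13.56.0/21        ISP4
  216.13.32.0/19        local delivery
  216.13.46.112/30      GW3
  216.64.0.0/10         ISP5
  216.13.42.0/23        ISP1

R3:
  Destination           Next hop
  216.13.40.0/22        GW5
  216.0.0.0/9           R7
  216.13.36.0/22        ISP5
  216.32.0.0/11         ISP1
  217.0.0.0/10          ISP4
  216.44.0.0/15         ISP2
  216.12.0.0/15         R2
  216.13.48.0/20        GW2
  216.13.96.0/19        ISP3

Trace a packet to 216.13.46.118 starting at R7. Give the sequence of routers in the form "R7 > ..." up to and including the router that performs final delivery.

At R7: longest match for 216.13.46.118 is 216.0.0.0/8 -> R3
At R3: longest match for 216.13.46.118 is 216.12.0.0/15 -> R2
At R2: longest match for 216.13.46.118 is 216.13.32.0/19 -> local delivery

R7 > R3 > R2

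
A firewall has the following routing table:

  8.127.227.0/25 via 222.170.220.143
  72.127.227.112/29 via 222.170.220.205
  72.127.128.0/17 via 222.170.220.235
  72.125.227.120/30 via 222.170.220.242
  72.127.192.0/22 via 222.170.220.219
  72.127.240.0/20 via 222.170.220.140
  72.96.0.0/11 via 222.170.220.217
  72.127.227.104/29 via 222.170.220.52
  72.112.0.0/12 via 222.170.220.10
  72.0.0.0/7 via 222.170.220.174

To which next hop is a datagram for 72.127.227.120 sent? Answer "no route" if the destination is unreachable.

Routes whose prefix contains 72.127.227.120:
  72.0.0.0/7 (72.0.0.0 - 73.255.255.255) -> 222.170.220.174
  72.96.0.0/11 (72.96.0.0 - 72.127.255.255) -> 222.170.220.217
  72.112.0.0/12 (72.112.0.0 - 72.127.255.255) -> 222.170.220.10
  72.127.128.0/17 (72.127.128.0 - 72.127.255.255) -> 222.170.220.235
More-specific entries that do NOT match:
  72.125.227.120/30 (72.125.227.120 - 72.125.227.123) does not contain 72.127.227.120
  72.127.227.112/29 (72.127.227.112 - 72.127.227.119) does not contain 72.127.227.120
  72.127.227.104/29 (72.127.227.104 - 72.127.227.111) does not contain 72.127.227.120
  8.127.227.0/25 (8.127.227.0 - 8.127.227.127) does not contain 72.127.227.120
  72.127.192.0/22 (72.127.192.0 - 72.127.195.255) does not contain 72.127.227.120
  72.127.240.0/20 (72.127.240.0 - 72.127.255.255) does not contain 72.127.227.120
Longest matching prefix is /17 -> next hop 222.170.220.235.

222.170.220.235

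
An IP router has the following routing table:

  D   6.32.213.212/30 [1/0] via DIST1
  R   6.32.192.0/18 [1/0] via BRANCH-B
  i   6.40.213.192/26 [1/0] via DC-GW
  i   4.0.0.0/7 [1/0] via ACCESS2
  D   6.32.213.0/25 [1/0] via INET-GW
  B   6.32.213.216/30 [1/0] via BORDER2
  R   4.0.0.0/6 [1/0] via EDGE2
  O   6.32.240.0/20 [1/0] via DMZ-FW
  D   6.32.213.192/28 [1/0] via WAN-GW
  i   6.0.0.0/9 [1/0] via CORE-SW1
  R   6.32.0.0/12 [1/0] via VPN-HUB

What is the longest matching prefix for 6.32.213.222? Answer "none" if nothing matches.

6.32.192.0/18

Entries matching 6.32.213.222:
  4.0.0.0/6 (4.0.0.0 - 7.255.255.255)
  6.0.0.0/9 (6.0.0.0 - 6.127.255.255)
  6.32.0.0/12 (6.32.0.0 - 6.47.255.255)
  6.32.192.0/18 (6.32.192.0 - 6.32.255.255)
Most specific is 6.32.192.0/18.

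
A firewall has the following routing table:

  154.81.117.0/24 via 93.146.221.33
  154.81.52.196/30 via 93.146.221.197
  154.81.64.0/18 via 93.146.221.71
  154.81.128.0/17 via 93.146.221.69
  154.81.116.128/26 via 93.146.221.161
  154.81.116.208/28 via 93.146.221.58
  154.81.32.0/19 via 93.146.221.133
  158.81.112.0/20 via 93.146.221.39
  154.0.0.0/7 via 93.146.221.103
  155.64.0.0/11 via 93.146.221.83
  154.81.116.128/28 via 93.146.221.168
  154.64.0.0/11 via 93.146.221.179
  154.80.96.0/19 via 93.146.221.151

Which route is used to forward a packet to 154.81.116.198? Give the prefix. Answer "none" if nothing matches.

154.81.64.0/18

Entries matching 154.81.116.198:
  154.0.0.0/7 (154.0.0.0 - 155.255.255.255)
  154.64.0.0/11 (154.64.0.0 - 154.95.255.255)
  154.81.64.0/18 (154.81.64.0 - 154.81.127.255)
Most specific is 154.81.64.0/18.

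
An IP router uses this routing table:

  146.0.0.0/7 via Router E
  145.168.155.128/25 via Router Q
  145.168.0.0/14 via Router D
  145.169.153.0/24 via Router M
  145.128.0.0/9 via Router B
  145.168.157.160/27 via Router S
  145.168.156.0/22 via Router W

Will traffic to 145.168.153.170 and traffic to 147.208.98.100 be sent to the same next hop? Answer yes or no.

145.168.153.170: longest match 145.168.0.0/14 -> Router D
147.208.98.100: longest match 146.0.0.0/7 -> Router E

no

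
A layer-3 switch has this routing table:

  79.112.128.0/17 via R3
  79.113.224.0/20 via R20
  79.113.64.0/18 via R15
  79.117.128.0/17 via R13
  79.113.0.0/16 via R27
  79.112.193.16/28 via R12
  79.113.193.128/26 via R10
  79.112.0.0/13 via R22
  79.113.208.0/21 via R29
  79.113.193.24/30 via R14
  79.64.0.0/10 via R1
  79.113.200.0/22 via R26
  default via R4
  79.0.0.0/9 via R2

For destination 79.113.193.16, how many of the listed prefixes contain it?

Prefixes containing 79.113.193.16:
  0.0.0.0/0 (default, matches everything)
  79.0.0.0/9 (79.0.0.0 - 79.127.255.255)
  79.64.0.0/10 (79.64.0.0 - 79.127.255.255)
  79.112.0.0/13 (79.112.0.0 - 79.119.255.255)
  79.113.0.0/16 (79.113.0.0 - 79.113.255.255)
Total matching entries: 5.

5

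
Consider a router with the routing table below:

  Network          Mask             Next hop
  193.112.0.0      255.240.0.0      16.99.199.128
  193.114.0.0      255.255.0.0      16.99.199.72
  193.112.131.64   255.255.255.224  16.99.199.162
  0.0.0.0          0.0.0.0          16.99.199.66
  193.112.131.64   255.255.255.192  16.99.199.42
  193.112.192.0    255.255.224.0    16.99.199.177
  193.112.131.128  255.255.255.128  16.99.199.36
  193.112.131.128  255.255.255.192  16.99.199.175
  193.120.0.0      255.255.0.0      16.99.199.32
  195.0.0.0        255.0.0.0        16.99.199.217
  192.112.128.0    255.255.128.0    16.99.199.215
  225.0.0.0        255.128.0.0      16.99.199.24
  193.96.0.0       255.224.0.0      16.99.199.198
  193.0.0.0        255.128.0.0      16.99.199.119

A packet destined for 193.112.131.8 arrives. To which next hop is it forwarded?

Routes whose prefix contains 193.112.131.8:
  0.0.0.0/0 (default, matches everything) -> 16.99.199.66
  193.0.0.0/9 (193.0.0.0 - 193.127.255.255) -> 16.99.199.119
  193.96.0.0/11 (193.96.0.0 - 193.127.255.255) -> 16.99.199.198
  193.112.0.0/12 (193.112.0.0 - 193.127.255.255) -> 16.99.199.128
More-specific entries that do NOT match:
  193.112.131.64/27 (193.112.131.64 - 193.112.131.95) does not contain 193.112.131.8
  193.112.131.64/26 (193.112.131.64 - 193.112.131.127) does not contain 193.112.131.8
  193.112.131.128/26 (193.112.131.128 - 193.112.131.191) does not contain 193.112.131.8
  193.112.131.128/25 (193.112.131.128 - 193.112.131.255) does not contain 193.112.131.8
  193.112.192.0/19 (193.112.192.0 - 193.112.223.255) does not contain 193.112.131.8
  192.112.128.0/17 (192.112.128.0 - 192.112.255.255) does not contain 193.112.131.8
  193.114.0.0/16 (193.114.0.0 - 193.114.255.255) does not contain 193.112.131.8
  193.120.0.0/16 (193.120.0.0 - 193.120.255.255) does not contain 193.112.131.8
Longest matching prefix is /12 -> next hop 16.99.199.128.

16.99.199.128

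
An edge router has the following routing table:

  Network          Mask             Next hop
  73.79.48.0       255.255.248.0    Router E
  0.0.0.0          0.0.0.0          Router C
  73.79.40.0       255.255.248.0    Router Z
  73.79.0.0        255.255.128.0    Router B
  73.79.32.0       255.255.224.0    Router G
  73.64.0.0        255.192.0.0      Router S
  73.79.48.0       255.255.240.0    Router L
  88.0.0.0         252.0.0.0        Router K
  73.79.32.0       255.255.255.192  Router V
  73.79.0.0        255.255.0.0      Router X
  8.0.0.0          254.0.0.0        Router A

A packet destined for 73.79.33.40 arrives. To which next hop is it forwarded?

Router G

Routes whose prefix contains 73.79.33.40:
  0.0.0.0/0 (default, matches everything) -> Router C
  73.64.0.0/10 (73.64.0.0 - 73.127.255.255) -> Router S
  73.79.0.0/16 (73.79.0.0 - 73.79.255.255) -> Router X
  73.79.0.0/17 (73.79.0.0 - 73.79.127.255) -> Router B
  73.79.32.0/19 (73.79.32.0 - 73.79.63.255) -> Router G
More-specific entries that do NOT match:
  73.79.32.0/26 (73.79.32.0 - 73.79.32.63) does not contain 73.79.33.40
  73.79.48.0/21 (73.79.48.0 - 73.79.55.255) does not contain 73.79.33.40
  73.79.40.0/21 (73.79.40.0 - 73.79.47.255) does not contain 73.79.33.40
  73.79.48.0/20 (73.79.48.0 - 73.79.63.255) does not contain 73.79.33.40
Longest matching prefix is /19 -> next hop Router G.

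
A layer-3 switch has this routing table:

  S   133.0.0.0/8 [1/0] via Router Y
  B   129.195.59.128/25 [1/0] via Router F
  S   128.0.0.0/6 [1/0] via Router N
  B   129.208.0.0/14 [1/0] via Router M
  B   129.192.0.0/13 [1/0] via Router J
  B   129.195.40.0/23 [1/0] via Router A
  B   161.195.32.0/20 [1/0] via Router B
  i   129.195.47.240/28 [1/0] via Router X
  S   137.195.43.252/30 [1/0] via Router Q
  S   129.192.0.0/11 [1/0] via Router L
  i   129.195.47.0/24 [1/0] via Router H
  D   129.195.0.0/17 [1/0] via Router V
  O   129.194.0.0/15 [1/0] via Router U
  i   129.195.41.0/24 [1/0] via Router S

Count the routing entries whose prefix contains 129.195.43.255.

Prefixes containing 129.195.43.255:
  128.0.0.0/6 (128.0.0.0 - 131.255.255.255)
  129.192.0.0/11 (129.192.0.0 - 129.223.255.255)
  129.192.0.0/13 (129.192.0.0 - 129.199.255.255)
  129.194.0.0/15 (129.194.0.0 - 129.195.255.255)
  129.195.0.0/17 (129.195.0.0 - 129.195.127.255)
Total matching entries: 5.

5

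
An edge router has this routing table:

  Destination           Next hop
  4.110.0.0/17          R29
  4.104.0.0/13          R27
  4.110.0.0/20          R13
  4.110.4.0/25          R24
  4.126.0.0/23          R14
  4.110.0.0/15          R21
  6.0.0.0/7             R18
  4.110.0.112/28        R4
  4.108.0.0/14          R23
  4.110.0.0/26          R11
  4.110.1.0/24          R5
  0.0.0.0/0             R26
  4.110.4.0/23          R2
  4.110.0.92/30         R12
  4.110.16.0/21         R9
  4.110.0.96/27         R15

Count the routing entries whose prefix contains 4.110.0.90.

6

Prefixes containing 4.110.0.90:
  0.0.0.0/0 (default, matches everything)
  4.104.0.0/13 (4.104.0.0 - 4.111.255.255)
  4.108.0.0/14 (4.108.0.0 - 4.111.255.255)
  4.110.0.0/15 (4.110.0.0 - 4.111.255.255)
  4.110.0.0/17 (4.110.0.0 - 4.110.127.255)
  4.110.0.0/20 (4.110.0.0 - 4.110.15.255)
Total matching entries: 6.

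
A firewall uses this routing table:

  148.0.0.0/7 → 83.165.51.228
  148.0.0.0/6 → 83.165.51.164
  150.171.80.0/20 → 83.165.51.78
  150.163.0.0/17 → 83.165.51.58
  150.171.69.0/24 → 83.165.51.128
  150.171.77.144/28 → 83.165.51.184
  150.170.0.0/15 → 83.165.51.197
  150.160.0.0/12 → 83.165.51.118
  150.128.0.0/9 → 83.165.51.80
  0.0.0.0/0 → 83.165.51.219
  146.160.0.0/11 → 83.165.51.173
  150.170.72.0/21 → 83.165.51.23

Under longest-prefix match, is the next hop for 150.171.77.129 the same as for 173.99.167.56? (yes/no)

150.171.77.129: longest match 150.170.0.0/15 -> 83.165.51.197
173.99.167.56: longest match 0.0.0.0/0 -> 83.165.51.219

no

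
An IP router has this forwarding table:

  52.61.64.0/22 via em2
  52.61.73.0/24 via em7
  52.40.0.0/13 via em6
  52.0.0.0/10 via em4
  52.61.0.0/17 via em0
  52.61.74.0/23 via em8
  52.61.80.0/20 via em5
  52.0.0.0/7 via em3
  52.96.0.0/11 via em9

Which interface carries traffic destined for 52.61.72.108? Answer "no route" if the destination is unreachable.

em0

Routes whose prefix contains 52.61.72.108:
  52.0.0.0/7 (52.0.0.0 - 53.255.255.255) -> em3
  52.0.0.0/10 (52.0.0.0 - 52.63.255.255) -> em4
  52.61.0.0/17 (52.61.0.0 - 52.61.127.255) -> em0
More-specific entries that do NOT match:
  52.61.73.0/24 (52.61.73.0 - 52.61.73.255) does not contain 52.61.72.108
  52.61.74.0/23 (52.61.74.0 - 52.61.75.255) does not contain 52.61.72.108
  52.61.64.0/22 (52.61.64.0 - 52.61.67.255) does not contain 52.61.72.108
  52.61.80.0/20 (52.61.80.0 - 52.61.95.255) does not contain 52.61.72.108
Longest matching prefix is /17 -> interface em0.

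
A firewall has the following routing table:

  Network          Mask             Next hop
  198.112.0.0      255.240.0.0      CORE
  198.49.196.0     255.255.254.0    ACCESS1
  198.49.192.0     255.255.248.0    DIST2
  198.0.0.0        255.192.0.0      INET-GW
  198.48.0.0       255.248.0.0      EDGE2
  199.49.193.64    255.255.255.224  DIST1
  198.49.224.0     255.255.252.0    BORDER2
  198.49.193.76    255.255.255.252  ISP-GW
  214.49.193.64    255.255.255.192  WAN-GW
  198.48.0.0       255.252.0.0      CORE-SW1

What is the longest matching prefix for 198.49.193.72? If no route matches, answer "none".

198.49.192.0/21

Entries matching 198.49.193.72:
  198.0.0.0/10 (198.0.0.0 - 198.63.255.255)
  198.48.0.0/13 (198.48.0.0 - 198.55.255.255)
  198.48.0.0/14 (198.48.0.0 - 198.51.255.255)
  198.49.192.0/21 (198.49.192.0 - 198.49.199.255)
Most specific is 198.49.192.0/21.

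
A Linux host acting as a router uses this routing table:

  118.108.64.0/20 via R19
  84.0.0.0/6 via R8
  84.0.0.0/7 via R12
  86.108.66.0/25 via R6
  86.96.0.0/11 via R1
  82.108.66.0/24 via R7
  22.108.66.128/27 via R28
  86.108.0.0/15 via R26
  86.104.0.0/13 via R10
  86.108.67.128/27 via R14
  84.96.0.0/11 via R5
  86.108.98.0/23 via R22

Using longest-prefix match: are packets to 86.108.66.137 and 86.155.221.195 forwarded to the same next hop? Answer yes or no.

86.108.66.137: longest match 86.108.0.0/15 -> R26
86.155.221.195: longest match 84.0.0.0/6 -> R8

no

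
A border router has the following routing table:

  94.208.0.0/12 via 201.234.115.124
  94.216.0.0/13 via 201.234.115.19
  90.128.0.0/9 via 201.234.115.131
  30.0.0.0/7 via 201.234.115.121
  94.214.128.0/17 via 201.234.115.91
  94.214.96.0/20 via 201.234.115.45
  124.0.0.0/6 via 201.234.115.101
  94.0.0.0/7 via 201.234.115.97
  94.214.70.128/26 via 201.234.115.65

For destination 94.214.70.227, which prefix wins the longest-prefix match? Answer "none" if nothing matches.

Entries matching 94.214.70.227:
  94.0.0.0/7 (94.0.0.0 - 95.255.255.255)
  94.208.0.0/12 (94.208.0.0 - 94.223.255.255)
Most specific is 94.208.0.0/12.

94.208.0.0/12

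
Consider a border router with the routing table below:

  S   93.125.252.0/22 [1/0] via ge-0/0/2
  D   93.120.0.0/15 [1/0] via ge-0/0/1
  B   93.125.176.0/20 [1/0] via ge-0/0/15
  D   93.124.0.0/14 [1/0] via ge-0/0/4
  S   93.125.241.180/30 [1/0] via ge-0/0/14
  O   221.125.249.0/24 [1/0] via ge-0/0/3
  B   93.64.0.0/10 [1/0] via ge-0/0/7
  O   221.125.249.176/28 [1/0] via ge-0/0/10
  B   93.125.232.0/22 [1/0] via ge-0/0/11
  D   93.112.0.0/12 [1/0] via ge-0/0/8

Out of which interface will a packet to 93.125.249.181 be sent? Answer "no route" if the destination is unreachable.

Routes whose prefix contains 93.125.249.181:
  93.64.0.0/10 (93.64.0.0 - 93.127.255.255) -> ge-0/0/7
  93.112.0.0/12 (93.112.0.0 - 93.127.255.255) -> ge-0/0/8
  93.124.0.0/14 (93.124.0.0 - 93.127.255.255) -> ge-0/0/4
More-specific entries that do NOT match:
  93.125.241.180/30 (93.125.241.180 - 93.125.241.183) does not contain 93.125.249.181
  221.125.249.176/28 (221.125.249.176 - 221.125.249.191) does not contain 93.125.249.181
  221.125.249.0/24 (221.125.249.0 - 221.125.249.255) does not contain 93.125.249.181
  93.125.252.0/22 (93.125.252.0 - 93.125.255.255) does not contain 93.125.249.181
  93.125.232.0/22 (93.125.232.0 - 93.125.235.255) does not contain 93.125.249.181
  93.125.176.0/20 (93.125.176.0 - 93.125.191.255) does not contain 93.125.249.181
  93.120.0.0/15 (93.120.0.0 - 93.121.255.255) does not contain 93.125.249.181
Longest matching prefix is /14 -> interface ge-0/0/4.

ge-0/0/4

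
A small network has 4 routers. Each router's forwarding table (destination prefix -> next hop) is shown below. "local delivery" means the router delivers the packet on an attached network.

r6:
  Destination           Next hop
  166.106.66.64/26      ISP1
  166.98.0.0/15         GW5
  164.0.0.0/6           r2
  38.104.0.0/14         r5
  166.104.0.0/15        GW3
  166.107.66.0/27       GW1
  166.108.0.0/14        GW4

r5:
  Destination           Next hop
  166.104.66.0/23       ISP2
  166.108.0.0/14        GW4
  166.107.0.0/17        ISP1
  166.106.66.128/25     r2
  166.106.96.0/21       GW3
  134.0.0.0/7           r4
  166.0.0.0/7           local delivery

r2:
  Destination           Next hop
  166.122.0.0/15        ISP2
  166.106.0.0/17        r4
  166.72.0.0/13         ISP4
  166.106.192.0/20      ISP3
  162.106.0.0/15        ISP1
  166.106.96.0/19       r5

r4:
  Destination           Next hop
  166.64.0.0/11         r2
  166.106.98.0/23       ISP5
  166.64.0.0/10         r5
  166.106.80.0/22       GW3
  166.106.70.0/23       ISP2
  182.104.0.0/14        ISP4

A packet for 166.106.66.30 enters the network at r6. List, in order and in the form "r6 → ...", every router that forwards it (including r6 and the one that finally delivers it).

r6 → r2 → r4 → r5

At r6: longest match for 166.106.66.30 is 164.0.0.0/6 -> r2
At r2: longest match for 166.106.66.30 is 166.106.0.0/17 -> r4
At r4: longest match for 166.106.66.30 is 166.64.0.0/10 -> r5
At r5: longest match for 166.106.66.30 is 166.0.0.0/7 -> local delivery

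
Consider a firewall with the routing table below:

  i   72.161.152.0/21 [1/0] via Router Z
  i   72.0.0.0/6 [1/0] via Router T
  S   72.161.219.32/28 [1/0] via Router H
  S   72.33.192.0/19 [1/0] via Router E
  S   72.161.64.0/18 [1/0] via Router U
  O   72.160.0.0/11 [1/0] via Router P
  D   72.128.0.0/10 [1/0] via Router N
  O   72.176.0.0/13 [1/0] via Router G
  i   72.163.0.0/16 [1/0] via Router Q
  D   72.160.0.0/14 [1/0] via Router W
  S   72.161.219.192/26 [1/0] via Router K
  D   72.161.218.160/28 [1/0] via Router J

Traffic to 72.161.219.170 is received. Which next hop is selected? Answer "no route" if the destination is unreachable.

Router W

Routes whose prefix contains 72.161.219.170:
  72.0.0.0/6 (72.0.0.0 - 75.255.255.255) -> Router T
  72.128.0.0/10 (72.128.0.0 - 72.191.255.255) -> Router N
  72.160.0.0/11 (72.160.0.0 - 72.191.255.255) -> Router P
  72.160.0.0/14 (72.160.0.0 - 72.163.255.255) -> Router W
More-specific entries that do NOT match:
  72.161.219.32/28 (72.161.219.32 - 72.161.219.47) does not contain 72.161.219.170
  72.161.218.160/28 (72.161.218.160 - 72.161.218.175) does not contain 72.161.219.170
  72.161.219.192/26 (72.161.219.192 - 72.161.219.255) does not contain 72.161.219.170
  72.161.152.0/21 (72.161.152.0 - 72.161.159.255) does not contain 72.161.219.170
  72.33.192.0/19 (72.33.192.0 - 72.33.223.255) does not contain 72.161.219.170
  72.161.64.0/18 (72.161.64.0 - 72.161.127.255) does not contain 72.161.219.170
  72.163.0.0/16 (72.163.0.0 - 72.163.255.255) does not contain 72.161.219.170
Longest matching prefix is /14 -> next hop Router W.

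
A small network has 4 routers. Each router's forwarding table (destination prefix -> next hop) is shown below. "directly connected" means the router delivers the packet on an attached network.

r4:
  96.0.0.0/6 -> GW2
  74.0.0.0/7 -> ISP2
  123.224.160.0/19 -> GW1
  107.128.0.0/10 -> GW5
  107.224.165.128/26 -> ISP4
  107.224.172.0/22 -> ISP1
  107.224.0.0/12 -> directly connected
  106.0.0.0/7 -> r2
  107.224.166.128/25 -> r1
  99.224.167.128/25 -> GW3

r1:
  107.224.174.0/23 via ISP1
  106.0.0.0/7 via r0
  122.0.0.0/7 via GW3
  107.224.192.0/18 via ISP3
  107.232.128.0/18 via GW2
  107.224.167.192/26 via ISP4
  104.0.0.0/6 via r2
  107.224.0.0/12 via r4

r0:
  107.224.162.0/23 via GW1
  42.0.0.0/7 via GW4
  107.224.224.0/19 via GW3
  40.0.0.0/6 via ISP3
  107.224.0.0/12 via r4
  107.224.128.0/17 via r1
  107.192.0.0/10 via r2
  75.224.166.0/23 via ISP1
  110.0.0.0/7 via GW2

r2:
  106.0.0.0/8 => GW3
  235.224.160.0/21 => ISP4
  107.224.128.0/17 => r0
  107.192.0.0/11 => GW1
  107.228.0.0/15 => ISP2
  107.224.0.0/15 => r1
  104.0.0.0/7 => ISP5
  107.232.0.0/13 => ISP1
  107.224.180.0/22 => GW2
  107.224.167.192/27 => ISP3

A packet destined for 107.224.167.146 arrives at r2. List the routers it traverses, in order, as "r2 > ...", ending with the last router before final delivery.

At r2: longest match for 107.224.167.146 is 107.224.128.0/17 -> r0
At r0: longest match for 107.224.167.146 is 107.224.128.0/17 -> r1
At r1: longest match for 107.224.167.146 is 107.224.0.0/12 -> r4
At r4: longest match for 107.224.167.146 is 107.224.0.0/12 -> directly connected

r2 > r0 > r1 > r4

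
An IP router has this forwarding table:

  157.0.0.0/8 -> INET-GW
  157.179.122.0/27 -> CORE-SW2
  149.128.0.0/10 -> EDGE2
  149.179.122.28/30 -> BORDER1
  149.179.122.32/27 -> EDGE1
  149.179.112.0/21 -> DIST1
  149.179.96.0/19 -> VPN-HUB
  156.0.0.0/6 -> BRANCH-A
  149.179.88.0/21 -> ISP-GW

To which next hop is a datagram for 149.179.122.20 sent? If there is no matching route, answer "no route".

Routes whose prefix contains 149.179.122.20:
  149.128.0.0/10 (149.128.0.0 - 149.191.255.255) -> EDGE2
  149.179.96.0/19 (149.179.96.0 - 149.179.127.255) -> VPN-HUB
More-specific entries that do NOT match:
  149.179.122.28/30 (149.179.122.28 - 149.179.122.31) does not contain 149.179.122.20
  157.179.122.0/27 (157.179.122.0 - 157.179.122.31) does not contain 149.179.122.20
  149.179.122.32/27 (149.179.122.32 - 149.179.122.63) does not contain 149.179.122.20
  149.179.112.0/21 (149.179.112.0 - 149.179.119.255) does not contain 149.179.122.20
  149.179.88.0/21 (149.179.88.0 - 149.179.95.255) does not contain 149.179.122.20
Longest matching prefix is /19 -> next hop VPN-HUB.

VPN-HUB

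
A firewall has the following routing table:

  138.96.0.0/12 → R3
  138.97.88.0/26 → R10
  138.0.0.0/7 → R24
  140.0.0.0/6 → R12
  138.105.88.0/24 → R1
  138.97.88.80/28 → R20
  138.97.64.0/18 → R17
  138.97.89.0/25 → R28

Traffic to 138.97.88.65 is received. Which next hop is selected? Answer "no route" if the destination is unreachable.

R17

Routes whose prefix contains 138.97.88.65:
  138.0.0.0/7 (138.0.0.0 - 139.255.255.255) -> R24
  138.96.0.0/12 (138.96.0.0 - 138.111.255.255) -> R3
  138.97.64.0/18 (138.97.64.0 - 138.97.127.255) -> R17
More-specific entries that do NOT match:
  138.97.88.80/28 (138.97.88.80 - 138.97.88.95) does not contain 138.97.88.65
  138.97.88.0/26 (138.97.88.0 - 138.97.88.63) does not contain 138.97.88.65
  138.97.89.0/25 (138.97.89.0 - 138.97.89.127) does not contain 138.97.88.65
  138.105.88.0/24 (138.105.88.0 - 138.105.88.255) does not contain 138.97.88.65
Longest matching prefix is /18 -> next hop R17.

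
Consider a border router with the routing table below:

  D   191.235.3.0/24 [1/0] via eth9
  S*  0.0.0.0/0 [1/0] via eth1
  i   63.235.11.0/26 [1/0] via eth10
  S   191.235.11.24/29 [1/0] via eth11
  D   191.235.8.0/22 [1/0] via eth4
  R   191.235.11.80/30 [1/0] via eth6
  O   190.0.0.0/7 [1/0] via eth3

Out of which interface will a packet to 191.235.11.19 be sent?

eth4

Routes whose prefix contains 191.235.11.19:
  0.0.0.0/0 (default, matches everything) -> eth1
  190.0.0.0/7 (190.0.0.0 - 191.255.255.255) -> eth3
  191.235.8.0/22 (191.235.8.0 - 191.235.11.255) -> eth4
More-specific entries that do NOT match:
  191.235.11.80/30 (191.235.11.80 - 191.235.11.83) does not contain 191.235.11.19
  191.235.11.24/29 (191.235.11.24 - 191.235.11.31) does not contain 191.235.11.19
  63.235.11.0/26 (63.235.11.0 - 63.235.11.63) does not contain 191.235.11.19
  191.235.3.0/24 (191.235.3.0 - 191.235.3.255) does not contain 191.235.11.19
Longest matching prefix is /22 -> interface eth4.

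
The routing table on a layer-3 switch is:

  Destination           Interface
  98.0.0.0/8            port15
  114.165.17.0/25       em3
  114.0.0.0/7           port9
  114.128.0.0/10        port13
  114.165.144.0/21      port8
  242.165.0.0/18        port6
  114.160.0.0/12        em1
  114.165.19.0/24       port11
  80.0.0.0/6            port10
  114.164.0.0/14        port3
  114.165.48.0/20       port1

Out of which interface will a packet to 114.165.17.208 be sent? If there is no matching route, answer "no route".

Routes whose prefix contains 114.165.17.208:
  114.0.0.0/7 (114.0.0.0 - 115.255.255.255) -> port9
  114.128.0.0/10 (114.128.0.0 - 114.191.255.255) -> port13
  114.160.0.0/12 (114.160.0.0 - 114.175.255.255) -> em1
  114.164.0.0/14 (114.164.0.0 - 114.167.255.255) -> port3
More-specific entries that do NOT match:
  114.165.17.0/25 (114.165.17.0 - 114.165.17.127) does not contain 114.165.17.208
  114.165.19.0/24 (114.165.19.0 - 114.165.19.255) does not contain 114.165.17.208
  114.165.144.0/21 (114.165.144.0 - 114.165.151.255) does not contain 114.165.17.208
  114.165.48.0/20 (114.165.48.0 - 114.165.63.255) does not contain 114.165.17.208
  242.165.0.0/18 (242.165.0.0 - 242.165.63.255) does not contain 114.165.17.208
Longest matching prefix is /14 -> interface port3.

port3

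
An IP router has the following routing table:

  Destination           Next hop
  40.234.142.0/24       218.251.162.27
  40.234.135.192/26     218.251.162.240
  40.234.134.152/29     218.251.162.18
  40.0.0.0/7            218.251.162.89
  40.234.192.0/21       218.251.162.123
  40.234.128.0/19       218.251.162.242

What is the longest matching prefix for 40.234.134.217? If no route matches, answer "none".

Entries matching 40.234.134.217:
  40.0.0.0/7 (40.0.0.0 - 41.255.255.255)
  40.234.128.0/19 (40.234.128.0 - 40.234.159.255)
Most specific is 40.234.128.0/19.

40.234.128.0/19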